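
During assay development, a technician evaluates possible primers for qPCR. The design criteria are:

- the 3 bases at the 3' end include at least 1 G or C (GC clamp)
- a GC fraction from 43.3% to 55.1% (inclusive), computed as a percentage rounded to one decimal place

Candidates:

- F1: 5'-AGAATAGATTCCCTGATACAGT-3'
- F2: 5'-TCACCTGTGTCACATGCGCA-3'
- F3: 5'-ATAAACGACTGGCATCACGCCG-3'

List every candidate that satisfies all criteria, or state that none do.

F2 and F3.

F1 (22 nt, A=8 T=6 G=4 C=4): 3' end AGT has 1 G/C ✓; GC 8/22 = 36.4%, outside 43.3–55.1% ✗ — fails.
F2 (20 nt, A=4 T=5 G=4 C=7): 3' end GCA has 2 G/C ✓; GC 11/20 = 55.0% ✓ — passes.
F3 (22 nt, A=7 T=3 G=5 C=7): 3' end CCG has 3 G/C ✓; GC 12/22 = 54.5% ✓ — passes.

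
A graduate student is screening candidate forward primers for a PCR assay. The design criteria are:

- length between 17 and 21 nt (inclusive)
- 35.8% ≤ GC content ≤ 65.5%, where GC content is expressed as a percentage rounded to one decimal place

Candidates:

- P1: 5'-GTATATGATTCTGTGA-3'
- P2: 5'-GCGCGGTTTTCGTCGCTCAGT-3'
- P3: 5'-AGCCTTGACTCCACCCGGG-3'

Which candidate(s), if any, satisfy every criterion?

P1 (16 nt, A=4 T=7 G=4 C=1): length 16, outside 17–21 ✗; GC 5/16 = 31.3%, outside 35.8–65.5% ✗ — fails.
P2 (21 nt, A=1 T=7 G=7 C=6): length 21 ✓; GC 13/21 = 61.9% ✓ — passes.
P3 (19 nt, A=3 T=3 G=5 C=8): length 19 ✓; GC 13/19 = 68.4%, outside 35.8–65.5% ✗ — fails.

P2 only.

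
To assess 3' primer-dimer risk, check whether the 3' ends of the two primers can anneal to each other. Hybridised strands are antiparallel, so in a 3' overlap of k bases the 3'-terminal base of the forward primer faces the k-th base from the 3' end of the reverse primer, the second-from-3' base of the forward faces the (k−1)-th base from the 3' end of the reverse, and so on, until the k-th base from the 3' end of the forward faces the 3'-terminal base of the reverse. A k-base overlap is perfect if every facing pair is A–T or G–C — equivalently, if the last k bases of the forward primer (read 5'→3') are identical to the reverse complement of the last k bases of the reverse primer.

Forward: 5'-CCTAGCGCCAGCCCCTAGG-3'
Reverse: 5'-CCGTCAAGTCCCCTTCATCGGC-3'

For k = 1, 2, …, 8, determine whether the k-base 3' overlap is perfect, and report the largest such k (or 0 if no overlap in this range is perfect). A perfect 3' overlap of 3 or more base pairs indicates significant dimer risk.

Longest perfect overlap: 1 complementary base pair; below the dimer-risk threshold (threshold 3).

Last 8 bases (5'→3') — forward …CCCCTAGG, reverse …TCATCGGC.
Reverse complement of the reverse primer's last 8 bases: GCCGATGA; its first k bases are the reverse complement of the reverse primer's last k bases, so a perfect k-base overlap needs the forward primer's last k bases to equal them.
Comparing (forward last k vs required): k=1: G vs G ✓; k=2: GG vs GC ✗; k=3: AGG vs GCC ✗; k=4: TAGG vs GCCG ✗; k=5: CTAGG vs GCCGA ✗; k=6: CCTAGG vs GCCGAT ✗; k=7: CCCTAGG vs GCCGATG ✗; k=8: CCCCTAGG vs GCCGATGA ✗.
Only k = 1 is perfect, so the longest perfect 3' overlap is 1.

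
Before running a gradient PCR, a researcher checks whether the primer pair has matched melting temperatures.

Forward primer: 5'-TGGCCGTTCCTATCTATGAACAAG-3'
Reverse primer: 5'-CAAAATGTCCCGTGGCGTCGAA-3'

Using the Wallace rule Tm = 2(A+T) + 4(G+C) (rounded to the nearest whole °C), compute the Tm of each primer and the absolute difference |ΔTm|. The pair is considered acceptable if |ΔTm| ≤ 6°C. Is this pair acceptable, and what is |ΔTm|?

Forward: A=6 T=7 G=5 C=6 → Tm = 2·13 + 4·11 = 70°C.
Reverse: A=6 T=4 G=6 C=6 → Tm = 2·10 + 4·12 = 68°C.
|ΔTm| = |70 − 68| = 2°C, ≤ 6°C.

|ΔTm| = 2°C; the pair is acceptable.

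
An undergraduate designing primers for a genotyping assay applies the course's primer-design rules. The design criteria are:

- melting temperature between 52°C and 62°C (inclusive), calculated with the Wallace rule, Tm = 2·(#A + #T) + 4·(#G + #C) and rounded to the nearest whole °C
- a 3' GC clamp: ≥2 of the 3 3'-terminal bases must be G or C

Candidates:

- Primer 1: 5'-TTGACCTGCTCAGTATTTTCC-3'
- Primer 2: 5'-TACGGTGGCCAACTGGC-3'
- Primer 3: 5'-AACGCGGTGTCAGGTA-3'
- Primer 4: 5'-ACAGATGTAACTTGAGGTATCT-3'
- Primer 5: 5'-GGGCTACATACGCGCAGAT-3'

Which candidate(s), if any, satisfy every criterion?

Primer 1 and Primer 2.

Primer 1 (21 nt, A=3 T=9 G=3 C=6): Tm = 2·12 + 4·9 = 60°C ✓; 3' end TCC has 2 G/C ✓ — passes.
Primer 2 (17 nt, A=3 T=3 G=6 C=5): Tm = 2·6 + 4·11 = 56°C ✓; 3' end GGC has 3 G/C ✓ — passes.
Primer 3 (16 nt, A=4 T=3 G=6 C=3): Tm = 2·7 + 4·9 = 50°C, outside 52–62°C ✗; 3' end GTA has 1 G/C, need ≥2 ✗ — fails.
Primer 4 (22 nt, A=7 T=7 G=5 C=3): Tm = 2·14 + 4·8 = 60°C ✓; 3' end TCT has 1 G/C, need ≥2 ✗ — fails.
Primer 5 (19 nt, A=5 T=3 G=6 C=5): Tm = 2·8 + 4·11 = 60°C ✓; 3' end GAT has 1 G/C, need ≥2 ✗ — fails.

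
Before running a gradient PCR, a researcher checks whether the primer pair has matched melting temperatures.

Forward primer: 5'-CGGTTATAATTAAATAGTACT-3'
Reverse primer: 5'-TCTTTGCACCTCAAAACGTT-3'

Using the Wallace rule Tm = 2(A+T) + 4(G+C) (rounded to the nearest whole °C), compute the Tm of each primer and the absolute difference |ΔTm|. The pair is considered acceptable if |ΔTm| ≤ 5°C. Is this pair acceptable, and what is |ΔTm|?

Forward: A=8 T=8 G=3 C=2 → Tm = 2·16 + 4·5 = 52°C.
Reverse: A=5 T=7 G=2 C=6 → Tm = 2·12 + 4·8 = 56°C.
|ΔTm| = |52 − 56| = 4°C, ≤ 5°C.

|ΔTm| = 4°C; the pair is acceptable.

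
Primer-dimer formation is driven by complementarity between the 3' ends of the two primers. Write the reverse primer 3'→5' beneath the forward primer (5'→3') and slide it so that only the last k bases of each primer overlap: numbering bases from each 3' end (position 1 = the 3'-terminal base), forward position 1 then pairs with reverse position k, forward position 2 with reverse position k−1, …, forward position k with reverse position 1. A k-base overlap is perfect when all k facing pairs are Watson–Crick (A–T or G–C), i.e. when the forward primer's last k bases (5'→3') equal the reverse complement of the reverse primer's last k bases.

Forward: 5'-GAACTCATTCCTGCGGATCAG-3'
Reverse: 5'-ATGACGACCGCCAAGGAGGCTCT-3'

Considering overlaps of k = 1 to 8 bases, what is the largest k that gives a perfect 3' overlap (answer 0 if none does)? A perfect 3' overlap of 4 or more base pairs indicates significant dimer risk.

Last 8 bases (5'→3') — forward …CGGATCAG, reverse …GAGGCTCT.
Reverse complement of the reverse primer's last 8 bases: AGAGCCTC; its first k bases are the reverse complement of the reverse primer's last k bases, so a perfect k-base overlap needs the forward primer's last k bases to equal them.
Comparing (forward last k vs required): k=1: G vs A ✗; k=2: AG vs AG ✓; k=3: CAG vs AGA ✗; k=4: TCAG vs AGAG ✗; k=5: ATCAG vs AGAGC ✗; k=6: GATCAG vs AGAGCC ✗; k=7: GGATCAG vs AGAGCCT ✗; k=8: CGGATCAG vs AGAGCCTC ✗.
Only k = 2 is perfect, so the longest perfect 3' overlap is 2.

Longest perfect overlap: 2 complementary base pairs; below the dimer-risk threshold (threshold 4).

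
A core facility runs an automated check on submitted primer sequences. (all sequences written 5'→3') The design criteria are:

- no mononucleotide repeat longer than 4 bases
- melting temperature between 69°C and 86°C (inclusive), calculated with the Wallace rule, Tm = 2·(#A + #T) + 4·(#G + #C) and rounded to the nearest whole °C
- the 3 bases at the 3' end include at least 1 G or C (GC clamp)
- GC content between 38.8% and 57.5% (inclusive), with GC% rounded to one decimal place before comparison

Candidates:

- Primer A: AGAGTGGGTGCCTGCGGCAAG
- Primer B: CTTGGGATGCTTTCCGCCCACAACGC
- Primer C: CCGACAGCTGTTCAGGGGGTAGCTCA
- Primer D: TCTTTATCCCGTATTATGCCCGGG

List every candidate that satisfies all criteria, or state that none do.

Primer D only.

Primer A (21 nt, A=4 T=3 G=10 C=4): longest run = 3 ✓; Tm = 2·7 + 4·14 = 70°C ✓; 3' end AAG has 1 G/C ✓; GC 14/21 = 66.7%, outside 38.8–57.5% ✗ — fails.
Primer B (26 nt, A=4 T=6 G=6 C=10): longest run = 3 ✓; Tm = 2·10 + 4·16 = 84°C ✓; 3' end CGC has 3 G/C ✓; GC 16/26 = 61.5%, outside 38.8–57.5% ✗ — fails.
Primer C (26 nt, A=5 T=5 G=9 C=7): longest run = 5, exceeds 4 ✗; Tm = 2·10 + 4·16 = 84°C ✓; 3' end TCA has 1 G/C ✓; GC 16/26 = 61.5%, outside 38.8–57.5% ✗ — fails.
Primer D (24 nt, A=3 T=9 G=5 C=7): longest run = 3 ✓; Tm = 2·12 + 4·12 = 72°C ✓; 3' end GGG has 3 G/C ✓; GC 12/24 = 50.0% ✓ — passes.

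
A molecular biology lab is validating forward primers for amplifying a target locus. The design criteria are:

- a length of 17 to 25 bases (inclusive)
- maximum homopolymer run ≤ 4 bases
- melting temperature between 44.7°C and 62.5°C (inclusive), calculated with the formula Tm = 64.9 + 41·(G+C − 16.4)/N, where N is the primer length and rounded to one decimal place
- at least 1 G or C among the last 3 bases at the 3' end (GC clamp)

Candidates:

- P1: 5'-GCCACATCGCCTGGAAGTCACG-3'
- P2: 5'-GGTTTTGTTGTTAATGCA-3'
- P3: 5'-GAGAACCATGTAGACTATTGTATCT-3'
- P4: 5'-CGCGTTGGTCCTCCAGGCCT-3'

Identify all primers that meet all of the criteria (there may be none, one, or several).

P1 (22 nt, A=5 T=3 G=6 C=8): length 22 ✓; longest run = 2 ✓; Tm = 64.9 + 41·(14 − 16.4)/22 = 60.4°C ✓; 3' end ACG has 2 G/C ✓ — passes.
P2 (18 nt, A=3 T=9 G=5 C=1): length 18 ✓; longest run = 4 ✓; Tm = 64.9 + 41·(6 − 16.4)/18 = 41.2°C, outside 44.7–62.5°C ✗; 3' end GCA has 2 G/C ✓ — fails.
P3 (25 nt, A=8 T=8 G=5 C=4): length 25 ✓; longest run = 2 ✓; Tm = 64.9 + 41·(9 − 16.4)/25 = 52.8°C ✓; 3' end TCT has 1 G/C ✓ — passes.
P4 (20 nt, A=1 T=5 G=6 C=8): length 20 ✓; longest run = 2 ✓; Tm = 64.9 + 41·(14 − 16.4)/20 = 60.0°C ✓; 3' end CCT has 2 G/C ✓ — passes.

P1, P3 and P4.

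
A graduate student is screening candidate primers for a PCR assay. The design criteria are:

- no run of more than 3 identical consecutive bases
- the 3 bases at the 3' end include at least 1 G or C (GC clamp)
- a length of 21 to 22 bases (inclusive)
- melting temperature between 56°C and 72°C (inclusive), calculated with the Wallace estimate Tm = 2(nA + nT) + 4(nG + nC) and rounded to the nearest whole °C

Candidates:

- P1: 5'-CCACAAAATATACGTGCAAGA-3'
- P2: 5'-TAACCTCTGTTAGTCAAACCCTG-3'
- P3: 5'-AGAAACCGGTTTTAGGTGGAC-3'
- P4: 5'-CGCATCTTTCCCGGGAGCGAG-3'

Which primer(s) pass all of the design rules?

P4 only.

P1 (21 nt, A=10 T=3 G=3 C=5): longest run = 4, exceeds 3 ✗; 3' end AGA has 1 G/C ✓; length 21 ✓; Tm = 2·13 + 4·8 = 58°C ✓ — fails.
P2 (23 nt, A=6 T=7 G=3 C=7): longest run = 3 ✓; 3' end CTG has 2 G/C ✓; length 23, outside 21–22 ✗; Tm = 2·13 + 4·10 = 66°C ✓ — fails.
P3 (21 nt, A=6 T=5 G=7 C=3): longest run = 4, exceeds 3 ✗; 3' end GAC has 2 G/C ✓; length 21 ✓; Tm = 2·11 + 4·10 = 62°C ✓ — fails.
P4 (21 nt, A=3 T=4 G=7 C=7): longest run = 3 ✓; 3' end GAG has 2 G/C ✓; length 21 ✓; Tm = 2·7 + 4·14 = 70°C ✓ — passes.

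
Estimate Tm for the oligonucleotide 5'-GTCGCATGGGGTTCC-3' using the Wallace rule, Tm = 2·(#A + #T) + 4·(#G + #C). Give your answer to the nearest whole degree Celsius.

50°C

Base counts: A=1, T=4, G=6, C=4 (length 15).
Tm = 2·(1+4) + 4·(6+4) = 2·5 + 4·10 = 10 + 40 = 50°C.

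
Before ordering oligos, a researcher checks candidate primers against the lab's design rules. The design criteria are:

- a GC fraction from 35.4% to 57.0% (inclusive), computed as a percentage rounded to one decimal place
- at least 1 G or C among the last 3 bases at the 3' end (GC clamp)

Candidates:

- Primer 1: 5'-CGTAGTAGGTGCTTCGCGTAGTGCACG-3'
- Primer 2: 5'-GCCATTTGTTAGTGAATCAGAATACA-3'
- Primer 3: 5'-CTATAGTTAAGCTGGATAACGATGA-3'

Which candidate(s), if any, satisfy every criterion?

Primer 3 only.

Primer 1 (27 nt, A=4 T=7 G=10 C=6): GC 16/27 = 59.3%, outside 35.4–57.0% ✗; 3' end ACG has 2 G/C ✓ — fails.
Primer 2 (26 nt, A=9 T=8 G=5 C=4): GC 9/26 = 34.6%, outside 35.4–57.0% ✗; 3' end ACA has 1 G/C ✓ — fails.
Primer 3 (25 nt, A=9 T=7 G=6 C=3): GC 9/25 = 36.0% ✓; 3' end TGA has 1 G/C ✓ — passes.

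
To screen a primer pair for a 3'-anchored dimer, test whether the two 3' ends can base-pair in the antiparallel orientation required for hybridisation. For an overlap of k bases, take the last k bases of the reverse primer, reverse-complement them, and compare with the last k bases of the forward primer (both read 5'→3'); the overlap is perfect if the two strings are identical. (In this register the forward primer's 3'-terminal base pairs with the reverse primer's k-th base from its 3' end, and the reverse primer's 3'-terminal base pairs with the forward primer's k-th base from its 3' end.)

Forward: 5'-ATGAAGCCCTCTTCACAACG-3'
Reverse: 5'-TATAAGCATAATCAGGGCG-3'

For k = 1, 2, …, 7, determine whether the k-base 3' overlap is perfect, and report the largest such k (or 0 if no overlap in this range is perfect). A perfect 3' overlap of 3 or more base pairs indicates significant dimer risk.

Longest perfect overlap: 2 complementary base pairs; below the dimer-risk threshold (threshold 3).

Last 7 bases (5'→3') — forward …CACAACG, reverse …CAGGGCG.
Reverse complement of the reverse primer's last 7 bases: CGCCCTG; its first k bases are the reverse complement of the reverse primer's last k bases, so a perfect k-base overlap needs the forward primer's last k bases to equal them.
Comparing (forward last k vs required): k=1: G vs C ✗; k=2: CG vs CG ✓; k=3: ACG vs CGC ✗; k=4: AACG vs CGCC ✗; k=5: CAACG vs CGCCC ✗; k=6: ACAACG vs CGCCCT ✗; k=7: CACAACG vs CGCCCTG ✗.
Only k = 2 is perfect, so the longest perfect 3' overlap is 2.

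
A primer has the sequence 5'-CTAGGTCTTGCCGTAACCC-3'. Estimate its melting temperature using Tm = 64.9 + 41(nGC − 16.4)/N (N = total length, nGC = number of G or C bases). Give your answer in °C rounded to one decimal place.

Base counts: A=3, T=5, G=4, C=7; G+C = 11, N = 19.
Tm = 64.9 + 41·(11 − 16.4)/19 = 64.9 + -221.40/19 = 53.2°C.

53.2°C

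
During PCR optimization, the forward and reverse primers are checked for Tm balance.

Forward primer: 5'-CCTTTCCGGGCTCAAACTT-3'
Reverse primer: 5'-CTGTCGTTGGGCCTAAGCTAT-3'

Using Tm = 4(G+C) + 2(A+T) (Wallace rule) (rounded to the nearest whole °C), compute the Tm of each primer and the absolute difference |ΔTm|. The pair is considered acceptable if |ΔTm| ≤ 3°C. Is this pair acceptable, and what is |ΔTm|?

|ΔTm| = 6°C; the pair is not acceptable.

Forward: A=3 T=6 G=3 C=7 → Tm = 2·9 + 4·10 = 58°C.
Reverse: A=3 T=7 G=6 C=5 → Tm = 2·10 + 4·11 = 64°C.
|ΔTm| = |58 − 64| = 6°C, > 3°C.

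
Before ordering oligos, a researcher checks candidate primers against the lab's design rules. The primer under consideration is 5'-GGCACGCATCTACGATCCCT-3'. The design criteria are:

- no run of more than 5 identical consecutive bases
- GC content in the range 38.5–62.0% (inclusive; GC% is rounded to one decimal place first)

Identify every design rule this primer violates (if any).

Base counts: A=4, T=4, G=4, C=8 (length 20).
homopolymer run: longest run = 3 ✓
GC content: GC 12/20 = 60.0% ✓

Meets all criteria.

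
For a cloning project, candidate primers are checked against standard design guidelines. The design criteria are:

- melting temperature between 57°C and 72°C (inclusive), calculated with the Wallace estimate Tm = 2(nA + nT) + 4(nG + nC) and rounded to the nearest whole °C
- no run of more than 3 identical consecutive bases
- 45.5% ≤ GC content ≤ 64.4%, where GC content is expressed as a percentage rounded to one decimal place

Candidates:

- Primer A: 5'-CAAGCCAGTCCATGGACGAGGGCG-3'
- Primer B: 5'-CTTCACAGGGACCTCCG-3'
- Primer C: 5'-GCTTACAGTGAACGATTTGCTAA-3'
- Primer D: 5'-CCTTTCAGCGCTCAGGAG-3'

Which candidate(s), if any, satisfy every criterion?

Primer D only.

Primer A (24 nt, A=6 T=2 G=9 C=7): Tm = 2·8 + 4·16 = 80°C, outside 57–72°C ✗; longest run = 3 ✓; GC 16/24 = 66.7%, outside 45.5–64.4% ✗ — fails.
Primer B (17 nt, A=3 T=3 G=4 C=7): Tm = 2·6 + 4·11 = 56°C, outside 57–72°C ✗; longest run = 3 ✓; GC 11/17 = 64.7%, outside 45.5–64.4% ✗ — fails.
Primer C (23 nt, A=7 T=7 G=5 C=4): Tm = 2·14 + 4·9 = 64°C ✓; longest run = 3 ✓; GC 9/23 = 39.1%, outside 45.5–64.4% ✗ — fails.
Primer D (18 nt, A=3 T=4 G=5 C=6): Tm = 2·7 + 4·11 = 58°C ✓; longest run = 3 ✓; GC 11/18 = 61.1% ✓ — passes.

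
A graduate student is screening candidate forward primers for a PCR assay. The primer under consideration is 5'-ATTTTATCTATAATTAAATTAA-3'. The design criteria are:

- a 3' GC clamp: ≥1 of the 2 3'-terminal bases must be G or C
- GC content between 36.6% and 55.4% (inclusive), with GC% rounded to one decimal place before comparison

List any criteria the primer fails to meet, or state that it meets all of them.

Fails: GC clamp, GC content.

Base counts: A=10, T=11, G=0, C=1 (length 22).
GC clamp: 3' end AA has 0 G/C, need ≥1 ✗
GC content: GC 1/22 = 4.5%, outside 36.6–55.4% ✗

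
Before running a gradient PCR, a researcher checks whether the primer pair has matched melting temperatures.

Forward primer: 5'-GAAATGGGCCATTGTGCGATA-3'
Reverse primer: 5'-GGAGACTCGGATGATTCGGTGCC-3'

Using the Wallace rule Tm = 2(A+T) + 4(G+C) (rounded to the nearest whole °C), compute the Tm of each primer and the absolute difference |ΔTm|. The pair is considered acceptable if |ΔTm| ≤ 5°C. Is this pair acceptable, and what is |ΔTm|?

|ΔTm| = 12°C; the pair is not acceptable.

Forward: A=6 T=5 G=7 C=3 → Tm = 2·11 + 4·10 = 62°C.
Reverse: A=4 T=5 G=9 C=5 → Tm = 2·9 + 4·14 = 74°C.
|ΔTm| = |62 − 74| = 12°C, > 5°C.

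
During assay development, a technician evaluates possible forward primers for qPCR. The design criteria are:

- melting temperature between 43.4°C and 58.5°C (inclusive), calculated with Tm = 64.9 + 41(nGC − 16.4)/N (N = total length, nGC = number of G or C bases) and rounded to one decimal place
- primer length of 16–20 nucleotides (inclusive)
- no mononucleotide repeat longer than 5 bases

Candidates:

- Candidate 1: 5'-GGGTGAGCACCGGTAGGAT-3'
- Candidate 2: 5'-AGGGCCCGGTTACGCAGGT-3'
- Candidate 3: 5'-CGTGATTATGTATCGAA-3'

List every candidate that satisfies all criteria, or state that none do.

Candidate 1 and Candidate 2.

Candidate 1 (19 nt, A=4 T=3 G=9 C=3): Tm = 64.9 + 41·(12 − 16.4)/19 = 55.4°C ✓; length 19 ✓; longest run = 3 ✓ — passes.
Candidate 2 (19 nt, A=3 T=3 G=8 C=5): Tm = 64.9 + 41·(13 − 16.4)/19 = 57.6°C ✓; length 19 ✓; longest run = 3 ✓ — passes.
Candidate 3 (17 nt, A=5 T=6 G=4 C=2): Tm = 64.9 + 41·(6 − 16.4)/17 = 39.8°C, outside 43.4–58.5°C ✗; length 17 ✓; longest run = 2 ✓ — fails.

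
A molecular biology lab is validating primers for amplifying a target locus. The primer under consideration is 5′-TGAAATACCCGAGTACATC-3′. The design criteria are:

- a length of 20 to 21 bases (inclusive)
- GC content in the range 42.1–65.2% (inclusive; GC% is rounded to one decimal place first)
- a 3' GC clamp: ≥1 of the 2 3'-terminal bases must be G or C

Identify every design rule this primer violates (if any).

Fails: length.

Base counts: A=7, T=4, G=3, C=5 (length 19).
length: length 19, outside 20–21 ✗
GC content: GC 8/19 = 42.1% ✓
GC clamp: 3' end TC has 1 G/C ✓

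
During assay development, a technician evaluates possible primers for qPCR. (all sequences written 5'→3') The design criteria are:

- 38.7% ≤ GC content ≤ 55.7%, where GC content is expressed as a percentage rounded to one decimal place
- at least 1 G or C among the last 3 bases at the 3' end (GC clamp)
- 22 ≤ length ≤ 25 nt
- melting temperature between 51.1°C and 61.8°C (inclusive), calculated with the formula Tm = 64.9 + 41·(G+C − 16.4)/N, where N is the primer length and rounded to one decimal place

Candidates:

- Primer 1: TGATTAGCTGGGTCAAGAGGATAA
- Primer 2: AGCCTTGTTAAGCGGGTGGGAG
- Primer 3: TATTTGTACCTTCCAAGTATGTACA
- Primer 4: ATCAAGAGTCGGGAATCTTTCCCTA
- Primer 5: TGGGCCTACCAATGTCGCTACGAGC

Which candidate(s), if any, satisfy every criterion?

Primer 4 only.

Primer 1 (24 nt, A=8 T=6 G=8 C=2): GC 10/24 = 41.7% ✓; 3' end TAA has 0 G/C, need ≥1 ✗; length 24 ✓; Tm = 64.9 + 41·(10 − 16.4)/24 = 54.0°C ✓ — fails.
Primer 2 (22 nt, A=4 T=5 G=10 C=3): GC 13/22 = 59.1%, outside 38.7–55.7% ✗; 3' end GAG has 2 G/C ✓; length 22 ✓; Tm = 64.9 + 41·(13 − 16.4)/22 = 58.6°C ✓ — fails.
Primer 3 (25 nt, A=7 T=10 G=3 C=5): GC 8/25 = 32.0%, outside 38.7–55.7% ✗; 3' end ACA has 1 G/C ✓; length 25 ✓; Tm = 64.9 + 41·(8 − 16.4)/25 = 51.1°C ✓ — fails.
Primer 4 (25 nt, A=7 T=7 G=5 C=6): GC 11/25 = 44.0% ✓; 3' end CTA has 1 G/C ✓; length 25 ✓; Tm = 64.9 + 41·(11 − 16.4)/25 = 56.0°C ✓ — passes.
Primer 5 (25 nt, A=5 T=5 G=7 C=8): GC 15/25 = 60.0%, outside 38.7–55.7% ✗; 3' end AGC has 2 G/C ✓; length 25 ✓; Tm = 64.9 + 41·(15 − 16.4)/25 = 62.6°C, outside 51.1–61.8°C ✗ — fails.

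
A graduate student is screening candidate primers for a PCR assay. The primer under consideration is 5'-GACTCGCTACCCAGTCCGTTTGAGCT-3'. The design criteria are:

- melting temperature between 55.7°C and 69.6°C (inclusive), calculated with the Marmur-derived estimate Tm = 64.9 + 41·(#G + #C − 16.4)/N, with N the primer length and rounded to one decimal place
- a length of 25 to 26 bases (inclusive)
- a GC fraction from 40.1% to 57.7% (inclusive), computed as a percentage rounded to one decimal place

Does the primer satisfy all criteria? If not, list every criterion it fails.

Base counts: A=4, T=7, G=6, C=9 (length 26).
Tm: Tm = 64.9 + 41·(15 − 16.4)/26 = 62.7°C ✓
length: length 26 ✓
GC content: GC 15/26 = 57.7% ✓

Meets all criteria.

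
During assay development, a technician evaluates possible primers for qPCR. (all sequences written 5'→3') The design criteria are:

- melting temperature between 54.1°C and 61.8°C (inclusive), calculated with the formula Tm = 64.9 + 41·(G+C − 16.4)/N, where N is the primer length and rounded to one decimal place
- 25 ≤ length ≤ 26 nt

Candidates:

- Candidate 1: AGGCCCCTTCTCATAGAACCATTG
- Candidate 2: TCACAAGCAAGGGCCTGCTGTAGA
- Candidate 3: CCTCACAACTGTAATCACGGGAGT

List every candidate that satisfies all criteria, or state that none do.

None of the candidates satisfy all criteria.

Candidate 1 (24 nt, A=6 T=6 G=4 C=8): Tm = 64.9 + 41·(12 − 16.4)/24 = 57.4°C ✓; length 24, outside 25–26 ✗ — fails.
Candidate 2 (24 nt, A=7 T=4 G=7 C=6): Tm = 64.9 + 41·(13 − 16.4)/24 = 59.1°C ✓; length 24, outside 25–26 ✗ — fails.
Candidate 3 (24 nt, A=7 T=5 G=5 C=7): Tm = 64.9 + 41·(12 − 16.4)/24 = 57.4°C ✓; length 24, outside 25–26 ✗ — fails.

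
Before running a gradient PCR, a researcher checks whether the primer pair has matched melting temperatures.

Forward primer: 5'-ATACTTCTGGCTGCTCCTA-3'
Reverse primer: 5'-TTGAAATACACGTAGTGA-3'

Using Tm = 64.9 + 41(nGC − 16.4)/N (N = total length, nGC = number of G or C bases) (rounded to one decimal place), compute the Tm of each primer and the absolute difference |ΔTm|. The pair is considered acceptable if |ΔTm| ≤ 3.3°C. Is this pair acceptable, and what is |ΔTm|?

Forward: G+C = 9, N = 19 → Tm = 64.9 + 41·(9 − 16.4)/19 = 48.9°C.
Reverse: G+C = 6, N = 18 → Tm = 64.9 + 41·(6 − 16.4)/18 = 41.2°C.
|ΔTm| = |48.9 − 41.2| = 7.7°C, > 3.3°C.

|ΔTm| = 7.7°C; the pair is not acceptable.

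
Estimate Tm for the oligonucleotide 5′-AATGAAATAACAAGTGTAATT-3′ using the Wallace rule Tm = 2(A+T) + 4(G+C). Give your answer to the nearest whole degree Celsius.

Base counts: A=11, T=6, G=3, C=1 (length 21).
Tm = 2·(11+6) + 4·(3+1) = 2·17 + 4·4 = 34 + 16 = 50°C.

50°C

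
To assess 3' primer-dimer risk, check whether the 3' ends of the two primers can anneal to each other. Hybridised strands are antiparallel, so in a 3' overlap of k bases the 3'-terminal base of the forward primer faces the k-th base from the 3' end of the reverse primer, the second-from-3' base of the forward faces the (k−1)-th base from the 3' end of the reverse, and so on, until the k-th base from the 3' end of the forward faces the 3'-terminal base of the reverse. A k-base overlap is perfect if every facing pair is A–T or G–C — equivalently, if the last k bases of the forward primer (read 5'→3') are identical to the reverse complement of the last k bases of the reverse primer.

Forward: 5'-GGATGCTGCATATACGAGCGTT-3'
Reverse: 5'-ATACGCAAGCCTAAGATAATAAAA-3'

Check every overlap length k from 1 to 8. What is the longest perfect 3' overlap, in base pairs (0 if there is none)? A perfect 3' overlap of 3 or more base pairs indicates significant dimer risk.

Longest perfect overlap: 2 complementary base pairs; below the dimer-risk threshold (threshold 3).

Last 8 bases (5'→3') — forward …CGAGCGTT, reverse …TAATAAAA.
Reverse complement of the reverse primer's last 8 bases: TTTTATTA; its first k bases are the reverse complement of the reverse primer's last k bases, so a perfect k-base overlap needs the forward primer's last k bases to equal them.
Comparing (forward last k vs required): k=1: T vs T ✓; k=2: TT vs TT ✓; k=3: GTT vs TTT ✗; k=4: CGTT vs TTTT ✗; k=5: GCGTT vs TTTTA ✗; k=6: AGCGTT vs TTTTAT ✗; k=7: GAGCGTT vs TTTTATT ✗; k=8: CGAGCGTT vs TTTTATTA ✗.
Perfect overlaps at k = 1, 2; the largest is 2.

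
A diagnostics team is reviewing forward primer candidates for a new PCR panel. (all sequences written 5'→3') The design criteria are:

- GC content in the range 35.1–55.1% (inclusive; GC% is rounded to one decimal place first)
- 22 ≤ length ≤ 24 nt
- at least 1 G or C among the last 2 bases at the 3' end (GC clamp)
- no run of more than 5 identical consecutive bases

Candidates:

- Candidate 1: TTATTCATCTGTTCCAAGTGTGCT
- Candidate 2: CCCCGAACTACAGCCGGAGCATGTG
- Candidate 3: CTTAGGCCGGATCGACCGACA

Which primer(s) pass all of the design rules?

Candidate 1 (24 nt, A=4 T=11 G=4 C=5): GC 9/24 = 37.5% ✓; length 24 ✓; 3' end CT has 1 G/C ✓; longest run = 2 ✓ — passes.
Candidate 2 (25 nt, A=6 T=3 G=7 C=9): GC 16/25 = 64.0%, outside 35.1–55.1% ✗; length 25, outside 22–24 ✗; 3' end TG has 1 G/C ✓; longest run = 4 ✓ — fails.
Candidate 3 (21 nt, A=5 T=3 G=6 C=7): GC 13/21 = 61.9%, outside 35.1–55.1% ✗; length 21, outside 22–24 ✗; 3' end CA has 1 G/C ✓; longest run = 2 ✓ — fails.

Candidate 1 only.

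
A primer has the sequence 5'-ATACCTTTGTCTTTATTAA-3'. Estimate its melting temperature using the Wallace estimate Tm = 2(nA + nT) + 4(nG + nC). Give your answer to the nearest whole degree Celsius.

Base counts: A=5, T=10, G=1, C=3 (length 19).
Tm = 2·(5+10) + 4·(1+3) = 2·15 + 4·4 = 30 + 16 = 46°C.

46°C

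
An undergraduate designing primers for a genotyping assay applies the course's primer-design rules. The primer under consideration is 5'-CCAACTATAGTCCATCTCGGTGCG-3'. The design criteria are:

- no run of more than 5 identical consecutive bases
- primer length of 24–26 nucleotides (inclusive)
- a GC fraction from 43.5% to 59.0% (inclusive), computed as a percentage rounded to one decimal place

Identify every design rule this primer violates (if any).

Base counts: A=5, T=6, G=5, C=8 (length 24).
homopolymer run: longest run = 2 ✓
length: length 24 ✓
GC content: GC 13/24 = 54.2% ✓

Meets all criteria.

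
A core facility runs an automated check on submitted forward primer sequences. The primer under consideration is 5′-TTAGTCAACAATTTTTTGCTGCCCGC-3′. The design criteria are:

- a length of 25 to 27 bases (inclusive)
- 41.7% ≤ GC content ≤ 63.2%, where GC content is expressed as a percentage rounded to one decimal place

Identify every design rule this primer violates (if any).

Meets all criteria.

Base counts: A=5, T=10, G=4, C=7 (length 26).
length: length 26 ✓
GC content: GC 11/26 = 42.3% ✓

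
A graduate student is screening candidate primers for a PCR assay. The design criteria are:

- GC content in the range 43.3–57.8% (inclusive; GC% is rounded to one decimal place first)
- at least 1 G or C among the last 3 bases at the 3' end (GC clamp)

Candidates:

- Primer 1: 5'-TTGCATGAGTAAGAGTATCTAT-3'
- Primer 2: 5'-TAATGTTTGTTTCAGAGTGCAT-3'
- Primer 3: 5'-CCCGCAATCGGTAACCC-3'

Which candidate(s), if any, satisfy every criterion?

None of the candidates satisfy all criteria.

Primer 1 (22 nt, A=7 T=8 G=5 C=2): GC 7/22 = 31.8%, outside 43.3–57.8% ✗; 3' end TAT has 0 G/C, need ≥1 ✗ — fails.
Primer 2 (22 nt, A=5 T=10 G=5 C=2): GC 7/22 = 31.8%, outside 43.3–57.8% ✗; 3' end CAT has 1 G/C ✓ — fails.
Primer 3 (17 nt, A=4 T=2 G=3 C=8): GC 11/17 = 64.7%, outside 43.3–57.8% ✗; 3' end CCC has 3 G/C ✓ — fails.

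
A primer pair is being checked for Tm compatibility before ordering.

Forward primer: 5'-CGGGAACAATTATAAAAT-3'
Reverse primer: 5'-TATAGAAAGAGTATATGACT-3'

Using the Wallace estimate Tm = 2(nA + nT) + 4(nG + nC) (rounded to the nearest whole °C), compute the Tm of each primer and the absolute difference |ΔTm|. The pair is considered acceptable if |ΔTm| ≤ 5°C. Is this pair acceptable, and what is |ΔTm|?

Forward: A=9 T=4 G=3 C=2 → Tm = 2·13 + 4·5 = 46°C.
Reverse: A=9 T=6 G=4 C=1 → Tm = 2·15 + 4·5 = 50°C.
|ΔTm| = |46 − 50| = 4°C, ≤ 5°C.

|ΔTm| = 4°C; the pair is acceptable.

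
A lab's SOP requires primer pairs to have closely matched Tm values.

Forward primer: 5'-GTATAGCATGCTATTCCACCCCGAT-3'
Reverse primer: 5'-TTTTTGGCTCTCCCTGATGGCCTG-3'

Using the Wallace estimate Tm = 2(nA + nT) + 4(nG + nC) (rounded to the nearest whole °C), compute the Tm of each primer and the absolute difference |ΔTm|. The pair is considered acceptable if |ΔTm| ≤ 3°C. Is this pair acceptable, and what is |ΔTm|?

Forward: A=6 T=7 G=4 C=8 → Tm = 2·13 + 4·12 = 74°C.
Reverse: A=1 T=10 G=6 C=7 → Tm = 2·11 + 4·13 = 74°C.
|ΔTm| = |74 − 74| = 0°C, ≤ 3°C.

|ΔTm| = 0°C; the pair is acceptable.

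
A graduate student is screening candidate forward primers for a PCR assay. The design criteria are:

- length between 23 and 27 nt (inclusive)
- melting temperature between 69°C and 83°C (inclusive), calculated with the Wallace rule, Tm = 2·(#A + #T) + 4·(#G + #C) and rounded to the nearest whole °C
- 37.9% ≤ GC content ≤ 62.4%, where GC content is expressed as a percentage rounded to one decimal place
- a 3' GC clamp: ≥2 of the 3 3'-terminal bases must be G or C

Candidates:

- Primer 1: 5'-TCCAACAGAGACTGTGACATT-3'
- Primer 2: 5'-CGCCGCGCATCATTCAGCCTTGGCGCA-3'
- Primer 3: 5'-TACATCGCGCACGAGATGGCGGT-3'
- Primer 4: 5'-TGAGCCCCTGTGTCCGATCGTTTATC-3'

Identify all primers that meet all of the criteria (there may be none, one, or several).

Primer 3 only.

Primer 1 (21 nt, A=7 T=5 G=4 C=5): length 21, outside 23–27 ✗; Tm = 2·12 + 4·9 = 60°C, outside 69–83°C ✗; GC 9/21 = 42.9% ✓; 3' end ATT has 0 G/C, need ≥2 ✗ — fails.
Primer 2 (27 nt, A=4 T=5 G=7 C=11): length 27 ✓; Tm = 2·9 + 4·18 = 90°C, outside 69–83°C ✗; GC 18/27 = 66.7%, outside 37.9–62.4% ✗; 3' end GCA has 2 G/C ✓ — fails.
Primer 3 (23 nt, A=5 T=4 G=8 C=6): length 23 ✓; Tm = 2·9 + 4·14 = 74°C ✓; GC 14/23 = 60.9% ✓; 3' end GGT has 2 G/C ✓ — passes.
Primer 4 (26 nt, A=3 T=9 G=6 C=8): length 26 ✓; Tm = 2·12 + 4·14 = 80°C ✓; GC 14/26 = 53.8% ✓; 3' end ATC has 1 G/C, need ≥2 ✗ — fails.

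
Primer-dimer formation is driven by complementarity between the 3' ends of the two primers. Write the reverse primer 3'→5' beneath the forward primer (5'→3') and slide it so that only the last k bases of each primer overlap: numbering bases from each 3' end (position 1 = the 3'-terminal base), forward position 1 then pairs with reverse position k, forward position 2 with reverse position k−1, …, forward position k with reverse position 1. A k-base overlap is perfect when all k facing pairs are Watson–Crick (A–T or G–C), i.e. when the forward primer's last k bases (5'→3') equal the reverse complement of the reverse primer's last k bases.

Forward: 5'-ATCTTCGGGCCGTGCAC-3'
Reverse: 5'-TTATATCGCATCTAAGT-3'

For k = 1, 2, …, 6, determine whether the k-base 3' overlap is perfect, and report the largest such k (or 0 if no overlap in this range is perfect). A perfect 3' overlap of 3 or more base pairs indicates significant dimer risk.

Longest perfect overlap: 2 complementary base pairs; below the dimer-risk threshold (threshold 3).

Last 6 bases (5'→3') — forward …GTGCAC, reverse …CTAAGT.
Reverse complement of the reverse primer's last 6 bases: ACTTAG; its first k bases are the reverse complement of the reverse primer's last k bases, so a perfect k-base overlap needs the forward primer's last k bases to equal them.
Comparing (forward last k vs required): k=1: C vs A ✗; k=2: AC vs AC ✓; k=3: CAC vs ACT ✗; k=4: GCAC vs ACTT ✗; k=5: TGCAC vs ACTTA ✗; k=6: GTGCAC vs ACTTAG ✗.
Only k = 2 is perfect, so the longest perfect 3' overlap is 2.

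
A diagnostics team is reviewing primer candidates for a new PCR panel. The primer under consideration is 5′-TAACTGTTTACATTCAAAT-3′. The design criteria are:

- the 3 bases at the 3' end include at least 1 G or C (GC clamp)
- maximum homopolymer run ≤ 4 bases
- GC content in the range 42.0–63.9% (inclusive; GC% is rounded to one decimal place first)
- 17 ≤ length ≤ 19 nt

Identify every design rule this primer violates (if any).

Base counts: A=7, T=8, G=1, C=3 (length 19).
GC clamp: 3' end AAT has 0 G/C, need ≥1 ✗
homopolymer run: longest run = 3 ✓
GC content: GC 4/19 = 21.1%, outside 42.0–63.9% ✗
length: length 19 ✓

Fails: GC clamp, GC content.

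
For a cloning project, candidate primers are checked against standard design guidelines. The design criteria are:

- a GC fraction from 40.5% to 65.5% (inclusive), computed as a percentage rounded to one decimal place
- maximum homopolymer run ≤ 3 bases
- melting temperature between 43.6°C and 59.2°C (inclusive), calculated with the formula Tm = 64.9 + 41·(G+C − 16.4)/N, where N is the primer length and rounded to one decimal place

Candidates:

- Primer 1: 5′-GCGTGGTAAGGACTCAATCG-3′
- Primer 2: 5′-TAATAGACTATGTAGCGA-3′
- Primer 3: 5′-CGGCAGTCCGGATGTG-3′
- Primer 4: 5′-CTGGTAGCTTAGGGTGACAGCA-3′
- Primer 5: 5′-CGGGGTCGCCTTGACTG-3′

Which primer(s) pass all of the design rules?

Primer 1 and Primer 4.

Primer 1 (20 nt, A=5 T=4 G=7 C=4): GC 11/20 = 55.0% ✓; longest run = 2 ✓; Tm = 64.9 + 41·(11 − 16.4)/20 = 53.8°C ✓ — passes.
Primer 2 (18 nt, A=7 T=5 G=4 C=2): GC 6/18 = 33.3%, outside 40.5–65.5% ✗; longest run = 2 ✓; Tm = 64.9 + 41·(6 − 16.4)/18 = 41.2°C, outside 43.6–59.2°C ✗ — fails.
Primer 3 (16 nt, A=2 T=3 G=7 C=4): GC 11/16 = 68.8%, outside 40.5–65.5% ✗; longest run = 2 ✓; Tm = 64.9 + 41·(11 − 16.4)/16 = 51.1°C ✓ — fails.
Primer 4 (22 nt, A=5 T=5 G=8 C=4): GC 12/22 = 54.5% ✓; longest run = 3 ✓; Tm = 64.9 + 41·(12 − 16.4)/22 = 56.7°C ✓ — passes.
Primer 5 (17 nt, A=1 T=4 G=7 C=5): GC 12/17 = 70.6%, outside 40.5–65.5% ✗; longest run = 4, exceeds 3 ✗; Tm = 64.9 + 41·(12 − 16.4)/17 = 54.3°C ✓ — fails.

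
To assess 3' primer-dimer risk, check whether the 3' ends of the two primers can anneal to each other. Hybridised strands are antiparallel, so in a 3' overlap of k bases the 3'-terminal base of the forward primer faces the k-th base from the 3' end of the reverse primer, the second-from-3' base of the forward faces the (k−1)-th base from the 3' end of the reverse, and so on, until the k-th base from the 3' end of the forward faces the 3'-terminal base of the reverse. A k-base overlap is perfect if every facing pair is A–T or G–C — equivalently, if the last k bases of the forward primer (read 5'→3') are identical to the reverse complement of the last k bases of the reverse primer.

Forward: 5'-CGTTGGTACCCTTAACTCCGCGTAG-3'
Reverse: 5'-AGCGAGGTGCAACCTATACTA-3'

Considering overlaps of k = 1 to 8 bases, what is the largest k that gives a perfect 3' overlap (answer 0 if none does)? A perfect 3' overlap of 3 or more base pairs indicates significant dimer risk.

Last 8 bases (5'→3') — forward …CCGCGTAG, reverse …CTATACTA.
Reverse complement of the reverse primer's last 8 bases: TAGTATAG; its first k bases are the reverse complement of the reverse primer's last k bases, so a perfect k-base overlap needs the forward primer's last k bases to equal them.
Comparing (forward last k vs required): k=1: G vs T ✗; k=2: AG vs TA ✗; k=3: TAG vs TAG ✓; k=4: GTAG vs TAGT ✗; k=5: CGTAG vs TAGTA ✗; k=6: GCGTAG vs TAGTAT ✗; k=7: CGCGTAG vs TAGTATA ✗; k=8: CCGCGTAG vs TAGTATAG ✗.
Only k = 3 is perfect, so the longest perfect 3' overlap is 3.

Longest perfect overlap: 3 complementary base pairs; significant dimer risk (threshold 3).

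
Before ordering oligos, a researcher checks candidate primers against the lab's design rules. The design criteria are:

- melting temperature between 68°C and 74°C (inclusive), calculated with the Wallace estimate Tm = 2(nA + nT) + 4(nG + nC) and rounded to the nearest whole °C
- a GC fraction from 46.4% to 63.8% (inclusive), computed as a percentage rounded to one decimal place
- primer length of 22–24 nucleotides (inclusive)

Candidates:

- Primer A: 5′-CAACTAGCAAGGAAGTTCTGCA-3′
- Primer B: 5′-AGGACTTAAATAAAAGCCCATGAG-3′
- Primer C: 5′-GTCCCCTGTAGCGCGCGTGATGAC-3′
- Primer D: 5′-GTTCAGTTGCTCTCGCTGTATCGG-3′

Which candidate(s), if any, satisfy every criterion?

Primer D only.

Primer A (22 nt, A=8 T=4 G=5 C=5): Tm = 2·12 + 4·10 = 64°C, outside 68–74°C ✗; GC 10/22 = 45.5%, outside 46.4–63.8% ✗; length 22 ✓ — fails.
Primer B (24 nt, A=11 T=4 G=5 C=4): Tm = 2·15 + 4·9 = 66°C, outside 68–74°C ✗; GC 9/24 = 37.5%, outside 46.4–63.8% ✗; length 24 ✓ — fails.
Primer C (24 nt, A=3 T=5 G=8 C=8): Tm = 2·8 + 4·16 = 80°C, outside 68–74°C ✗; GC 16/24 = 66.7%, outside 46.4–63.8% ✗; length 24 ✓ — fails.
Primer D (24 nt, A=2 T=9 G=7 C=6): Tm = 2·11 + 4·13 = 74°C ✓; GC 13/24 = 54.2% ✓; length 24 ✓ — passes.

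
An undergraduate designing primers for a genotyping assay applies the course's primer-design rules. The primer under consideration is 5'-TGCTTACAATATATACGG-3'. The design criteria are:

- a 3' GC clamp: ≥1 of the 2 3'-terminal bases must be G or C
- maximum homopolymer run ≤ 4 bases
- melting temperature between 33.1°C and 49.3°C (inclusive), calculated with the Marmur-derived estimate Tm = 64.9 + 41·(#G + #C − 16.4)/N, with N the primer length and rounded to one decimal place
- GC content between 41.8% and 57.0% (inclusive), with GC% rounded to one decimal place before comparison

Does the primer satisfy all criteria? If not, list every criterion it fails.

Base counts: A=6, T=6, G=3, C=3 (length 18).
GC clamp: 3' end GG has 2 G/C ✓
homopolymer run: longest run = 2 ✓
Tm: Tm = 64.9 + 41·(6 − 16.4)/18 = 41.2°C ✓
GC content: GC 6/18 = 33.3%, outside 41.8–57.0% ✗

Fails: GC content.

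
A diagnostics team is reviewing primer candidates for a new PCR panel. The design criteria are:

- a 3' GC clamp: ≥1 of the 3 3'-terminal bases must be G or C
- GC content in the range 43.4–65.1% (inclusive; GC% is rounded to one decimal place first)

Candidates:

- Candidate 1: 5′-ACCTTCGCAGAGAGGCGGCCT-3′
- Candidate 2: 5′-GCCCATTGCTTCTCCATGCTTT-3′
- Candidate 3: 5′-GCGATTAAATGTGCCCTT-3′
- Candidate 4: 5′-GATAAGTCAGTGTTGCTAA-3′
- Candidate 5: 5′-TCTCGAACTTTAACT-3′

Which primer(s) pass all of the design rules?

Candidate 3 only.

Candidate 1 (21 nt, A=4 T=3 G=7 C=7): 3' end CCT has 2 G/C ✓; GC 14/21 = 66.7%, outside 43.4–65.1% ✗ — fails.
Candidate 2 (22 nt, A=2 T=9 G=3 C=8): 3' end TTT has 0 G/C, need ≥1 ✗; GC 11/22 = 50.0% ✓ — fails.
Candidate 3 (18 nt, A=4 T=6 G=4 C=4): 3' end CTT has 1 G/C ✓; GC 8/18 = 44.4% ✓ — passes.
Candidate 4 (19 nt, A=6 T=6 G=5 C=2): 3' end TAA has 0 G/C, need ≥1 ✗; GC 7/19 = 36.8%, outside 43.4–65.1% ✗ — fails.
Candidate 5 (15 nt, A=4 T=6 G=1 C=4): 3' end ACT has 1 G/C ✓; GC 5/15 = 33.3%, outside 43.4–65.1% ✗ — fails.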